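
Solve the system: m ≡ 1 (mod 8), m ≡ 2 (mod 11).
M = 8 × 11 = 88. M₁ = 11, y₁ ≡ 3 (mod 8). M₂ = 8, y₂ ≡ 7 (mod 11). m = 1×11×3 + 2×8×7 ≡ 57 (mod 88)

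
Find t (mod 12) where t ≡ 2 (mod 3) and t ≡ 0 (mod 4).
M = 3 × 4 = 12. M₁ = 4, y₁ ≡ 1 (mod 3). M₂ = 3, y₂ ≡ 3 (mod 4). t = 2×4×1 + 0×3×3 ≡ 8 (mod 12)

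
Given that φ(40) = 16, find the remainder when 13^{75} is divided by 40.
By Euler: 13^{16} ≡ 1 (mod 40) since gcd(13, 40) = 1. 75 = 4×16 + 11. So 13^{75} ≡ 13^{11} ≡ 37 (mod 40)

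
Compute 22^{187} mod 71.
55

Using successive squaring:
Binary expansion of 187: 10111011
Powers of 22 mod 71 (each is the square of the previous):
  22^1 ≡ 22 (mod 71)
  22^2 ≡ 22² = 484 ≡ 58 (mod 71)
  22^4 ≡ 58² = 3364 ≡ 27 (mod 71)
  22^8 ≡ 27² = 729 ≡ 19 (mod 71)
  22^16 ≡ 19² = 361 ≡ 6 (mod 71)
  22^32 ≡ 6² = 36 ≡ 36 (mod 71)
  22^64 ≡ 36² = 1296 ≡ 18 (mod 71)
  22^128 ≡ 18² = 324 ≡ 40 (mod 71)
187 = 128 + 32 + 16 + 8 + 2 + 1, so 22^187 = 22^128 × 22^32 × 22^16 × 22^8 × 22^2 × 22^1 ≡ 40 × 36 × 6 × 19 × 58 × 22 (mod 71)
Multiplying step by step:
  40 × 36 = 1440 ≡ 20 (mod 71)
  20 × 6 = 120 ≡ 49 (mod 71)
  49 × 19 = 931 ≡ 8 (mod 71)
  8 × 58 = 464 ≡ 38 (mod 71)
  38 × 22 = 836 ≡ 55 (mod 71)
Result: 22^187 ≡ 55 (mod 71)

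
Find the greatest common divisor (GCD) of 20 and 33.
1

Using the Euclidean algorithm:
20 = 0 × 33 + 20
33 = 1 × 20 + 13
20 = 1 × 13 + 7
13 = 1 × 7 + 6
7 = 1 × 6 + 1
6 = 6 × 1 + 0

GCD(20, 33) = 1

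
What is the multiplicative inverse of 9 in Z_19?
17

Using Extended Euclidean Algorithm:
gcd(9, 19) = 1
Bezout coefficients: 9 × -2 + 19 × 1 = 1
So 9 × -2 ≡ 1 (mod 19)
The inverse is -2 mod 19 = 17
Verification: 9 × 17 = 153 = 8 × 19 + 1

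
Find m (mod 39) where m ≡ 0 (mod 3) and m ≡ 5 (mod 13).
M = 3 × 13 = 39. M₁ = 13, y₁ ≡ 1 (mod 3). M₂ = 3, y₂ ≡ 9 (mod 13). m = 0×13×1 + 5×3×9 ≡ 18 (mod 39)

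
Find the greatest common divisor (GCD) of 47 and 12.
1

Using the Euclidean algorithm:
47 = 3 × 12 + 11
12 = 1 × 11 + 1
11 = 11 × 1 + 0

GCD(47, 12) = 1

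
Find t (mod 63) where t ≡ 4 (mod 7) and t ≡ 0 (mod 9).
M = 7 × 9 = 63. M₁ = 9, y₁ ≡ 4 (mod 7). M₂ = 7, y₂ ≡ 4 (mod 9). t = 4×9×4 + 0×7×4 ≡ 18 (mod 63)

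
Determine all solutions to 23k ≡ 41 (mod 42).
31

Since gcd(23, 42) = 1 divides 41, a solution exists.
Multiply both sides by the inverse of 23 mod 42:
  23^(-1) mod 42 = 11
  x ≡ 11 × 41 ≡ 451 ≡ 31 (mod 42)
Verification: 23 × 31 = 713 = 16 × 42 + 41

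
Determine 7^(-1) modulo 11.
7^(-1) ≡ 8 (mod 11). Verification: 7 × 8 = 56 ≡ 1 (mod 11)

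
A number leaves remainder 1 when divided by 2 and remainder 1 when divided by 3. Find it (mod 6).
M = 2 × 3 = 6. M₁ = 3, y₁ ≡ 1 (mod 2). M₂ = 2, y₂ ≡ 2 (mod 3). m = 1×3×1 + 1×2×2 ≡ 1 (mod 6)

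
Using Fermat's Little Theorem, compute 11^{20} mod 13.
9

By Fermat's Little Theorem, a^(p-1) ≡ 1 (mod p) for prime p and gcd(a, p) = 1
Here p = 13, so 11^12 ≡ 1 (mod 13)
We can reduce the exponent: 20 mod 12 = 8
So 11^20 ≡ 11^8 (mod 13)
Computing: 11^8 mod 13 = 9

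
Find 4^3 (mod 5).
3 = 2 + 1 (binary 11). Repeated squaring mod 5: 4^1 ≡ 4; 4^2 ≡ 4² = 16 ≡ 1. Multiply: 4^3 = 4^2 × 4^1 ≡ 1 × 4 (mod 5): 1 × 4 = 4 ≡ 4. So 4^3 ≡ 4 (mod 5).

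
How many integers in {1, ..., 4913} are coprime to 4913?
4624

Prime factorization: 4913 = 17^3
Using the formula φ(n) = n × Π(1 - 1/p) for each prime factor p:
φ(4913) = 4913 × (1 - 1/17)
φ(4913) = 4624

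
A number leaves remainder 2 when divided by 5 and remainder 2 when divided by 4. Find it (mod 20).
M = 5 × 4 = 20. M₁ = 4, y₁ ≡ 4 (mod 5). M₂ = 5, y₂ ≡ 1 (mod 4). z = 2×4×4 + 2×5×1 ≡ 2 (mod 20)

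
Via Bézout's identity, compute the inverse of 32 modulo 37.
Extended GCD: 32(-15) + 37(13) = 1. So 32^(-1) ≡ 22 ≡ 22 (mod 37). Verify: 32 × 22 = 704 ≡ 1 (mod 37)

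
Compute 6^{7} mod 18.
0

Using successive squaring:
Binary expansion of 7: 111
Powers of 6 mod 18 (each is the square of the previous):
  6^1 ≡ 6 (mod 18)
  6^2 ≡ 6² = 36 ≡ 0 (mod 18)
  6^4 ≡ 0² = 0 ≡ 0 (mod 18)
7 = 4 + 2 + 1, so 6^7 = 6^4 × 6^2 × 6^1 ≡ 0 × 0 × 6 (mod 18)
Multiplying step by step:
  0 × 0 = 0 ≡ 0 (mod 18)
  0 × 6 = 0 ≡ 0 (mod 18)
Result: 6^7 ≡ 0 (mod 18)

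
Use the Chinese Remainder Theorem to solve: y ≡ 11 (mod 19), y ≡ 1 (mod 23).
277

Using the Chinese Remainder Theorem:
M = product of moduli = 437
For equation 1: M_1 = 23, 23 ≡ 4 (mod 19), inverse of 23 mod 19 is 5 (check: 4 × 5 = 20 ≡ 1 (mod 19))
For equation 2: M_2 = 19, 19 ≡ 19 (mod 23), inverse of 19 mod 23 is 17 (check: 19 × 17 = 323 ≡ 1 (mod 23))
Combine: y ≡ Σ r_i×M_i×(M_i⁻¹ mod m_i) = 11×23×5 + 1×19×17 = 1265 + 323 = 1588
1588 mod 437 = 277
y ≡ 277 (mod 437)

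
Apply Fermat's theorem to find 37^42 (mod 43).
By Fermat's Little Theorem, 37^{42} ≡ 1 (mod 43) since 43 is prime and gcd(37, 43) = 1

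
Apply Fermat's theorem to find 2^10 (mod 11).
By Fermat's Little Theorem, 2^{10} ≡ 1 (mod 11) since 11 is prime and gcd(2, 11) = 1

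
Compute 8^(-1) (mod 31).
8^(-1) ≡ 4 (mod 31). Verification: 8 × 4 = 32 ≡ 1 (mod 31)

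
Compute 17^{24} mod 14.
1

Using successive squaring:
Binary expansion of 24: 11000
Powers of 17 mod 14 (each is the square of the previous):
  17^1 ≡ 3 (mod 14)
  17^2 ≡ 3² = 9 ≡ 9 (mod 14)
  17^4 ≡ 9² = 81 ≡ 11 (mod 14)
  17^8 ≡ 11² = 121 ≡ 9 (mod 14)
  17^16 ≡ 9² = 81 ≡ 11 (mod 14)
24 = 16 + 8, so 17^24 = 17^16 × 17^8 ≡ 11 × 9 (mod 14)
Multiplying step by step:
  11 × 9 = 99 ≡ 1 (mod 14)
Result: 17^24 ≡ 1 (mod 14)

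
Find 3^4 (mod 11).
4 = 4 (binary 100). Repeated squaring mod 11: 3^1 ≡ 3; 3^2 ≡ 3² = 9 ≡ 9; 3^4 ≡ 9² = 81 ≡ 4. So 3^4 ≡ 4 (mod 11).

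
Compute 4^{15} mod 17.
13

Using successive squaring:
Binary expansion of 15: 1111
Powers of 4 mod 17 (each is the square of the previous):
  4^1 ≡ 4 (mod 17)
  4^2 ≡ 4² = 16 ≡ 16 (mod 17)
  4^4 ≡ 16² = 256 ≡ 1 (mod 17)
  4^8 ≡ 1² = 1 ≡ 1 (mod 17)
15 = 8 + 4 + 2 + 1, so 4^15 = 4^8 × 4^4 × 4^2 × 4^1 ≡ 1 × 1 × 16 × 4 (mod 17)
Multiplying step by step:
  1 × 1 = 1 ≡ 1 (mod 17)
  1 × 16 = 16 ≡ 16 (mod 17)
  16 × 4 = 64 ≡ 13 (mod 17)
Result: 4^15 ≡ 13 (mod 17)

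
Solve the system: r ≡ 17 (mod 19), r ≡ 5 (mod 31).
M = 19 × 31 = 589. M₁ = 31, y₁ ≡ 8 (mod 19). M₂ = 19, y₂ ≡ 18 (mod 31). r = 17×31×8 + 5×19×18 ≡ 36 (mod 589)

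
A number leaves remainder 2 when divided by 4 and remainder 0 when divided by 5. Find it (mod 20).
M = 4 × 5 = 20. M₁ = 5, y₁ ≡ 1 (mod 4). M₂ = 4, y₂ ≡ 4 (mod 5). z = 2×5×1 + 0×4×4 ≡ 10 (mod 20)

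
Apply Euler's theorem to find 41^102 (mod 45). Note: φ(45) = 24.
By Euler: 41^{24} ≡ 1 (mod 45) since gcd(41, 45) = 1. 102 = 4×24 + 6. So 41^{102} ≡ 41^{6} ≡ 1 (mod 45)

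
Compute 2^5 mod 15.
5 = 4 + 1 (binary 101). Repeated squaring mod 15: 2^1 ≡ 2; 2^2 ≡ 2² = 4 ≡ 4; 2^4 ≡ 4² = 16 ≡ 1. Multiply: 2^5 = 2^4 × 2^1 ≡ 1 × 2 (mod 15): 1 × 2 = 2 ≡ 2. So 2^5 ≡ 2 (mod 15).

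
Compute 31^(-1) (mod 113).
62

Using Extended Euclidean Algorithm:
gcd(31, 113) = 1
Bezout coefficients: 31 × -51 + 113 × 14 = 1
So 31 × -51 ≡ 1 (mod 113)
The inverse is -51 mod 113 = 62
Verification: 31 × 62 = 1922 = 17 × 113 + 1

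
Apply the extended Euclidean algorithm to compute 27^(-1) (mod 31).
Extended GCD: 27(-8) + 31(7) = 1. So 27^(-1) ≡ 23 ≡ 23 (mod 31). Verify: 27 × 23 = 621 ≡ 1 (mod 31)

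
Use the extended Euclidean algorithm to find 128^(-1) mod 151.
Extended GCD: 128(-46) + 151(39) = 1. So 128^(-1) ≡ 105 ≡ 105 (mod 151). Verify: 128 × 105 = 13440 ≡ 1 (mod 151)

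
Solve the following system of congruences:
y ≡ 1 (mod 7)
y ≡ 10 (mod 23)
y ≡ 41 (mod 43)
6749

Using the Chinese Remainder Theorem:
M = product of moduli = 6923
For equation 1: M_1 = 989, 989 ≡ 2 (mod 7), inverse of 989 mod 7 is 4 (check: 2 × 4 = 8 ≡ 1 (mod 7))
For equation 2: M_2 = 301, 301 ≡ 2 (mod 23), inverse of 301 mod 23 is 12 (check: 2 × 12 = 24 ≡ 1 (mod 23))
For equation 3: M_3 = 161, 161 ≡ 32 (mod 43), inverse of 161 mod 43 is 39 (check: 32 × 39 = 1248 ≡ 1 (mod 43))
Combine: y ≡ Σ r_i×M_i×(M_i⁻¹ mod m_i) = 1×989×4 + 10×301×12 + 41×161×39 = 3956 + 36120 + 257439 = 297515
297515 mod 6923 = 6749
y ≡ 6749 (mod 6923)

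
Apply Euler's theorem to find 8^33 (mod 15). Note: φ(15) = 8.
By Euler: 8^{8} ≡ 1 (mod 15) since gcd(8, 15) = 1. 33 = 4×8 + 1. So 8^{33} ≡ 8^{1} ≡ 8 (mod 15)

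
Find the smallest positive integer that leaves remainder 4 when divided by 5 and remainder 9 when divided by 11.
M = 5 × 11 = 55. M₁ = 11, y₁ ≡ 1 (mod 5). M₂ = 5, y₂ ≡ 9 (mod 11). m = 4×11×1 + 9×5×9 ≡ 9 (mod 55). The smallest positive such number is 9.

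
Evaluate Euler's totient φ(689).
624

Prime factorization: 689 = 13 × 53
Using the formula φ(n) = n × Π(1 - 1/p) for each prime factor p:
φ(689) = 689 × (1 - 1/13) × (1 - 1/53)
φ(689) = 624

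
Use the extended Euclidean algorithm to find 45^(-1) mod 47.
Extended GCD: 45(23) + 47(-22) = 1. So 45^(-1) ≡ 23 ≡ 23 (mod 47). Verify: 45 × 23 = 1035 ≡ 1 (mod 47)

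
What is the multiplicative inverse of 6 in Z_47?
8

Using Extended Euclidean Algorithm:
gcd(6, 47) = 1
Bezout coefficients: 6 × 8 + 47 × -1 = 1
So 6 × 8 ≡ 1 (mod 47)
The inverse is 8 mod 47 = 8
Verification: 6 × 8 = 48 = 1 × 47 + 1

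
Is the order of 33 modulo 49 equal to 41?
No, the actual order is 42, not 41.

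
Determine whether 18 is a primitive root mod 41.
p - 1 = 40 has prime divisors 2, 5. Check 18^(40/q) mod 41 for each: 18^(40/2) = 18^20 ≡ 1, 18^(40/5) = 18^8 ≡ 10 (mod 41). Since 18^20 ≡ 1 (mod 41), the order of 18 divides 20 (in fact the order is 5) ≠ 40, so it is not a primitive root.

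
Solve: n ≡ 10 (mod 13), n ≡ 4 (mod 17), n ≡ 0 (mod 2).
M = 13 × 17 × 2 = 442. M₁ = 34, y₁ ≡ 5 (mod 13). M₂ = 26, y₂ ≡ 2 (mod 17). M₃ = 221, y₃ ≡ 1 (mod 2). n = 10×34×5 + 4×26×2 + 0×221×1 ≡ 140 (mod 442)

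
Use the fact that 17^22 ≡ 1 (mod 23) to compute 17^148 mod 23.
By Fermat: 17^{22} ≡ 1 (mod 23). 148 = 6×22 + 16. So 17^{148} ≡ 17^{16} ≡ 2 (mod 23)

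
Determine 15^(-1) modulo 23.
15^(-1) ≡ 20 (mod 23). Verification: 15 × 20 = 300 ≡ 1 (mod 23)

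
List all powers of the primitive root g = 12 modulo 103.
g^1, g^2, ..., g^{102} mod 103: {12, 41, 80, 33, 87, 14, 65, 59, 90, 50, 85, 93, 86, 2, 24, 82, 57, 66, 71, 28, 27, 15, 77, 100, 67, 83, 69, 4, 48, 61, 11, 29, 39, 56, 54, 30, 51, 97, 31, 63, 35, 8, 96, 19, 22, 58, 78, 9, 5, 60, 102, 91, 62, 23, 70, 16, 89, 38, 44, 13, 53, 18, 10, 17, 101, 79, 21, 46, 37, 32, 75, 76, 88, 26, 3, 36, 20, 34, 99, 55, 42, 92, 74, 64, 47, 49, 73, 52, 6, 72, 40, 68, 95, 7, 84, 81, 45, 25, 94, 98, 43, 1}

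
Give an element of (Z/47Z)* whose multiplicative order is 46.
5 has order 46 mod 47 since 5^{46} ≡ 1 (mod 47) and no smaller power works.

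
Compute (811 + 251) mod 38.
36

(811 + 251) = 1062
1062 mod 38 = 36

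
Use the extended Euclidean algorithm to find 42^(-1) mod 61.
Extended GCD: 42(16) + 61(-11) = 1. So 42^(-1) ≡ 16 ≡ 16 (mod 61). Verify: 42 × 16 = 672 ≡ 1 (mod 61)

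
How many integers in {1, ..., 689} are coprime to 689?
624

Prime factorization: 689 = 13 × 53
Using the formula φ(n) = n × Π(1 - 1/p) for each prime factor p:
φ(689) = 689 × (1 - 1/13) × (1 - 1/53)
φ(689) = 624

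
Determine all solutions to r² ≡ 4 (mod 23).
The square roots of 4 mod 23 are 2 and 21. Verify: 2² = 4 ≡ 4 (mod 23)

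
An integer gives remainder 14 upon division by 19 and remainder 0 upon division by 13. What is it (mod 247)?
M = 19 × 13 = 247. M₁ = 13, y₁ ≡ 3 (mod 19). M₂ = 19, y₂ ≡ 11 (mod 13). x = 14×13×3 + 0×19×11 ≡ 52 (mod 247). The smallest positive such number is 52.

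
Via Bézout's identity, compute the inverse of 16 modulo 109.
Extended GCD: 16(-34) + 109(5) = 1. So 16^(-1) ≡ 75 ≡ 75 (mod 109). Verify: 16 × 75 = 1200 ≡ 1 (mod 109)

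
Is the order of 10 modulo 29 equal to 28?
Yes, ord_29(10) = 28.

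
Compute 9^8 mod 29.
8 = 8 (binary 1000). Repeated squaring mod 29: 9^1 ≡ 9; 9^2 ≡ 9² = 81 ≡ 23; 9^4 ≡ 23² = 529 ≡ 7; 9^8 ≡ 7² = 49 ≡ 20. So 9^8 ≡ 20 (mod 29).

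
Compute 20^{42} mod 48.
16

Using successive squaring:
Binary expansion of 42: 101010
Powers of 20 mod 48 (each is the square of the previous):
  20^1 ≡ 20 (mod 48)
  20^2 ≡ 20² = 400 ≡ 16 (mod 48)
  20^4 ≡ 16² = 256 ≡ 16 (mod 48)
  20^8 ≡ 16² = 256 ≡ 16 (mod 48)
  20^16 ≡ 16² = 256 ≡ 16 (mod 48)
  20^32 ≡ 16² = 256 ≡ 16 (mod 48)
42 = 32 + 8 + 2, so 20^42 = 20^32 × 20^8 × 20^2 ≡ 16 × 16 × 16 (mod 48)
Multiplying step by step:
  16 × 16 = 256 ≡ 16 (mod 48)
  16 × 16 = 256 ≡ 16 (mod 48)
Result: 20^42 ≡ 16 (mod 48)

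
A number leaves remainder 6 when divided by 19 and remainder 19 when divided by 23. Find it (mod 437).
M = 19 × 23 = 437. M₁ = 23, y₁ ≡ 5 (mod 19). M₂ = 19, y₂ ≡ 17 (mod 23). k = 6×23×5 + 19×19×17 ≡ 272 (mod 437)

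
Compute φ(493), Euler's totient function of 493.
448

Prime factorization: 493 = 17 × 29
Using the formula φ(n) = n × Π(1 - 1/p) for each prime factor p:
φ(493) = 493 × (1 - 1/17) × (1 - 1/29)
φ(493) = 448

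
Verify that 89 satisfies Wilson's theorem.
(88)! mod 89 = 88. Since this equals -1 (mod 89), Wilson confirms 89 is prime.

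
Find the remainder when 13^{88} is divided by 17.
By Fermat: 13^{16} ≡ 1 (mod 17). 88 = 5×16 + 8. So 13^{88} ≡ 13^{8} ≡ 1 (mod 17)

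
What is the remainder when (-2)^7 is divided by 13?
(-2) ≡ 11 (mod 13). 7 = 4 + 2 + 1 (binary 111). Repeated squaring mod 13: 11^1 ≡ 11; 11^2 ≡ 11² = 121 ≡ 4; 11^4 ≡ 4² = 16 ≡ 3. Multiply: (-2)^7 ≡ 11^4 × 11^2 × 11^1 ≡ 3 × 4 × 11 (mod 13): 3 × 4 = 12 ≡ 12; 12 × 11 = 132 ≡ 2. So (-2)^7 ≡ 2 (mod 13).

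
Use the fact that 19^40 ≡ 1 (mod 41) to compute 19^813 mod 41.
By Fermat: 19^{40} ≡ 1 (mod 41). 813 ≡ 13 (mod 40). So 19^{813} ≡ 19^{13} ≡ 15 (mod 41)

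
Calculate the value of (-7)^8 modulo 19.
(-7) ≡ 12 (mod 19). 8 = 8 (binary 1000). Repeated squaring mod 19: 12^1 ≡ 12; 12^2 ≡ 12² = 144 ≡ 11; 12^4 ≡ 11² = 121 ≡ 7; 12^8 ≡ 7² = 49 ≡ 11. So (-7)^8 ≡ 11 (mod 19).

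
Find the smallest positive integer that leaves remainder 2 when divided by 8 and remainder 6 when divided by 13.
M = 8 × 13 = 104. M₁ = 13, y₁ ≡ 5 (mod 8). M₂ = 8, y₂ ≡ 5 (mod 13). y = 2×13×5 + 6×8×5 ≡ 58 (mod 104). The smallest positive such number is 58.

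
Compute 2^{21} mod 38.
8

Using successive squaring:
Binary expansion of 21: 10101
Powers of 2 mod 38 (each is the square of the previous):
  2^1 ≡ 2 (mod 38)
  2^2 ≡ 2² = 4 ≡ 4 (mod 38)
  2^4 ≡ 4² = 16 ≡ 16 (mod 38)
  2^8 ≡ 16² = 256 ≡ 28 (mod 38)
  2^16 ≡ 28² = 784 ≡ 24 (mod 38)
21 = 16 + 4 + 1, so 2^21 = 2^16 × 2^4 × 2^1 ≡ 24 × 16 × 2 (mod 38)
Multiplying step by step:
  24 × 16 = 384 ≡ 4 (mod 38)
  4 × 2 = 8 ≡ 8 (mod 38)
Result: 2^21 ≡ 8 (mod 38)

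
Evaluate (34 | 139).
(34/139) = 34^{69} mod 139 = 1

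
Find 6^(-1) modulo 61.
51

Using Extended Euclidean Algorithm:
gcd(6, 61) = 1
Bezout coefficients: 6 × -10 + 61 × 1 = 1
So 6 × -10 ≡ 1 (mod 61)
The inverse is -10 mod 61 = 51
Verification: 6 × 51 = 306 = 5 × 61 + 1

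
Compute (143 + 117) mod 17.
5

(143 + 117) = 260
260 mod 17 = 5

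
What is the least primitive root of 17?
3

A primitive root g modulo p has order p-1 = 16
Prime divisors of 16: [2]
g is a primitive root iff g^(16/q) ≢ 1 (mod 17) for each prime divisor q
Testing small values:
  g = 2: 2^8 ≡ 1 (mod 17) → 2^8 ≡ 1, not primitive root
  g = 3: 3^8 ≡ 16 (mod 17) → none is 1, primitive root!
The smallest primitive root is 3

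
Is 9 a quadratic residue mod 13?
By Euler's criterion: 9^{6} ≡ 1 (mod 13). Since this equals 1, 9 is a QR.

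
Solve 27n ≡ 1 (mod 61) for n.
27^(-1) ≡ 52 (mod 61). Verification: 27 × 52 = 1404 ≡ 1 (mod 61)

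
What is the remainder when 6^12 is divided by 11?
Using Fermat: 6^{10} ≡ 1 (mod 11). 12 ≡ 2 (mod 10). So 6^{12} ≡ 6^{2} ≡ 3 (mod 11)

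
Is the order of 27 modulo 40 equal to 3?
No, the actual order is 4, not 3.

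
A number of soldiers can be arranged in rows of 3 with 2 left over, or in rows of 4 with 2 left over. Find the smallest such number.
M = 3 × 4 = 12. M₁ = 4, y₁ ≡ 1 (mod 3). M₂ = 3, y₂ ≡ 3 (mod 4). z = 2×4×1 + 2×3×3 ≡ 2 (mod 12). The smallest positive such number is 2.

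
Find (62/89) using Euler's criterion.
(62/89) = 62^{44} mod 89 = -1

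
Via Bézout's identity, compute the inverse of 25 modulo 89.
Extended GCD: 25(-32) + 89(9) = 1. So 25^(-1) ≡ 57 ≡ 57 (mod 89). Verify: 25 × 57 = 1425 ≡ 1 (mod 89)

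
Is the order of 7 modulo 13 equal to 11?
No, the actual order is 12, not 11.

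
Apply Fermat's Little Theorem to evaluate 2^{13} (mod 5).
2

By Fermat's Little Theorem, a^(p-1) ≡ 1 (mod p) for prime p and gcd(a, p) = 1
Here p = 5, so 2^4 ≡ 1 (mod 5)
We can reduce the exponent: 13 mod 4 = 1
So 2^13 ≡ 2^1 (mod 5)
Computing: 2^1 mod 5 = 2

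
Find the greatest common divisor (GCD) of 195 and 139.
1

Using the Euclidean algorithm:
195 = 1 × 139 + 56
139 = 2 × 56 + 27
56 = 2 × 27 + 2
27 = 13 × 2 + 1
2 = 2 × 1 + 0

GCD(195, 139) = 1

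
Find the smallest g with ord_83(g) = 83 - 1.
p - 1 = 82 has prime divisors 2, 41. h is a primitive root mod 83 iff h^(82/q) ≢ 1 (mod 83) for each such q.
h = 2: 2^41 ≡ 82, 2^2 ≡ 4 (mod 83); none is 1, so 2 has order 82 and is a primitive root.
The smallest primitive root mod 83 is g = 2.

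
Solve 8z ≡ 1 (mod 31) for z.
8^(-1) ≡ 4 (mod 31). Verification: 8 × 4 = 32 ≡ 1 (mod 31)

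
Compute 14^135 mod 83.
Using Fermat: 14^{82} ≡ 1 (mod 83). 135 ≡ 53 (mod 82). So 14^{135} ≡ 14^{53} ≡ 39 (mod 83)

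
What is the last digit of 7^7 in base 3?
7 ≡ 1 (mod 3). 7 = 4 + 2 + 1 (binary 111). Repeated squaring mod 3: 1^1 ≡ 1; 1^2 ≡ 1² = 1 ≡ 1; 1^4 ≡ 1² = 1 ≡ 1. Multiply: 7^7 ≡ 1^4 × 1^2 × 1^1 ≡ 1 × 1 × 1 (mod 3): 1 × 1 = 1 ≡ 1; 1 × 1 = 1 ≡ 1. So 7^7 ≡ 1 (mod 3).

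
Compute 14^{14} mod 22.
4

Using successive squaring:
Binary expansion of 14: 1110
Powers of 14 mod 22 (each is the square of the previous):
  14^1 ≡ 14 (mod 22)
  14^2 ≡ 14² = 196 ≡ 20 (mod 22)
  14^4 ≡ 20² = 400 ≡ 4 (mod 22)
  14^8 ≡ 4² = 16 ≡ 16 (mod 22)
14 = 8 + 4 + 2, so 14^14 = 14^8 × 14^4 × 14^2 ≡ 16 × 4 × 20 (mod 22)
Multiplying step by step:
  16 × 4 = 64 ≡ 20 (mod 22)
  20 × 20 = 400 ≡ 4 (mod 22)
Result: 14^14 ≡ 4 (mod 22)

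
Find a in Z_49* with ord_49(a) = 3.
18 has order 3 mod 49 since 18^{3} ≡ 1 (mod 49) and no smaller power works.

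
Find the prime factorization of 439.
439

Divide by primes starting from smallest:
439 ÷ 439 = 1

439 = 439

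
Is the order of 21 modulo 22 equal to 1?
No, the actual order is 2, not 1.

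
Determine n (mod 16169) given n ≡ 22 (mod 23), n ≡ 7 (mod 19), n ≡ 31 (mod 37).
919

Using the Chinese Remainder Theorem:
M = product of moduli = 16169
For equation 1: M_1 = 703, 703 ≡ 13 (mod 23), inverse of 703 mod 23 is 16 (check: 13 × 16 = 208 ≡ 1 (mod 23))
For equation 2: M_2 = 851, 851 ≡ 15 (mod 19), inverse of 851 mod 19 is 14 (check: 15 × 14 = 210 ≡ 1 (mod 19))
For equation 3: M_3 = 437, 437 ≡ 30 (mod 37), inverse of 437 mod 37 is 21 (check: 30 × 21 = 630 ≡ 1 (mod 37))
Combine: n ≡ Σ r_i×M_i×(M_i⁻¹ mod m_i) = 22×703×16 + 7×851×14 + 31×437×21 = 247456 + 83398 + 284487 = 615341
615341 mod 16169 = 919
n ≡ 919 (mod 16169)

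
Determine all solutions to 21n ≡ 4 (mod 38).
2

Since gcd(21, 38) = 1 divides 4, a solution exists.
Multiply both sides by the inverse of 21 mod 38:
  21^(-1) mod 38 = 29
  x ≡ 29 × 4 ≡ 116 ≡ 2 (mod 38)
Verification: 21 × 2 = 42 = 1 × 38 + 4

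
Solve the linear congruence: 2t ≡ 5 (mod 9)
7

Since gcd(2, 9) = 1 divides 5, a solution exists.
Multiply both sides by the inverse of 2 mod 9:
  2^(-1) mod 9 = 5
  x ≡ 5 × 5 ≡ 25 ≡ 7 (mod 9)
Verification: 2 × 7 = 14 = 1 × 9 + 5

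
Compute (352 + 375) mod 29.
2

(352 + 375) = 727
727 mod 29 = 2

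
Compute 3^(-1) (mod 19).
3^(-1) ≡ 13 (mod 19). Verification: 3 × 13 = 39 ≡ 1 (mod 19)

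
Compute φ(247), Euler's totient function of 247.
216

Prime factorization: 247 = 13 × 19
Using the formula φ(n) = n × Π(1 - 1/p) for each prime factor p:
φ(247) = 247 × (1 - 1/13) × (1 - 1/19)
φ(247) = 216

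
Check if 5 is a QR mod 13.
By Euler's criterion: 5^{6} ≡ 12 (mod 13). Since this equals -1 (≡ 12), 5 is not a QR.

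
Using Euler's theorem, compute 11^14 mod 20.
By Euler: 11^{8} ≡ 1 (mod 20) since gcd(11, 20) = 1. 14 = 1×8 + 6. So 11^{14} ≡ 11^{6} ≡ 1 (mod 20)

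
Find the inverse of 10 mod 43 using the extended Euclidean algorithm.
Extended GCD: 10(13) + 43(-3) = 1. So 10^(-1) ≡ 13 ≡ 13 (mod 43). Verify: 10 × 13 = 130 ≡ 1 (mod 43)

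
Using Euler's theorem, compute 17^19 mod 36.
By Euler: 17^{12} ≡ 1 (mod 36) since gcd(17, 36) = 1. 19 = 1×12 + 7. So 17^{19} ≡ 17^{7} ≡ 17 (mod 36)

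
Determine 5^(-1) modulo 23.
5^(-1) ≡ 14 (mod 23). Verification: 5 × 14 = 70 ≡ 1 (mod 23)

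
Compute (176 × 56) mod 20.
16

(176 × 56) = 9856
9856 mod 20 = 16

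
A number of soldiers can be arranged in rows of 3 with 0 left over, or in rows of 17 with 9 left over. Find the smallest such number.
M = 3 × 17 = 51. M₁ = 17, y₁ ≡ 2 (mod 3). M₂ = 3, y₂ ≡ 6 (mod 17). n = 0×17×2 + 9×3×6 ≡ 9 (mod 51). The smallest positive such number is 9.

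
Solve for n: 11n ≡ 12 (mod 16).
4

Since gcd(11, 16) = 1 divides 12, a solution exists.
Multiply both sides by the inverse of 11 mod 16:
  11^(-1) mod 16 = 3
  x ≡ 3 × 12 ≡ 36 ≡ 4 (mod 16)
Verification: 11 × 4 = 44 = 2 × 16 + 12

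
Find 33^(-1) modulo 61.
37

Using Extended Euclidean Algorithm:
gcd(33, 61) = 1
Bezout coefficients: 33 × -24 + 61 × 13 = 1
So 33 × -24 ≡ 1 (mod 61)
The inverse is -24 mod 61 = 37
Verification: 33 × 37 = 1221 = 20 × 61 + 1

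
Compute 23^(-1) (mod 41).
23^(-1) ≡ 25 (mod 41). Verification: 23 × 25 = 575 ≡ 1 (mod 41)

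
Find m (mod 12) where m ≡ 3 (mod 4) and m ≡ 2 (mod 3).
M = 4 × 3 = 12. M₁ = 3, y₁ ≡ 3 (mod 4). M₂ = 4, y₂ ≡ 1 (mod 3). m = 3×3×3 + 2×4×1 ≡ 11 (mod 12)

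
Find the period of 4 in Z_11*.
Powers of 4 mod 11: 4^1≡4, 4^2≡5, 4^3≡9, 4^4≡3, 4^5≡1. Order = 5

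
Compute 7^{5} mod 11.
10

Using successive squaring:
Binary expansion of 5: 101
Powers of 7 mod 11 (each is the square of the previous):
  7^1 ≡ 7 (mod 11)
  7^2 ≡ 7² = 49 ≡ 5 (mod 11)
  7^4 ≡ 5² = 25 ≡ 3 (mod 11)
5 = 4 + 1, so 7^5 = 7^4 × 7^1 ≡ 3 × 7 (mod 11)
Multiplying step by step:
  3 × 7 = 21 ≡ 10 (mod 11)
Result: 7^5 ≡ 10 (mod 11)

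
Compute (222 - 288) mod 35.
4

(222 - 288) = -66
-66 mod 35 = 4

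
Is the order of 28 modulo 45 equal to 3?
No, the actual order is 4, not 3.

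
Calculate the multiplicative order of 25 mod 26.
Powers of 25 mod 26: 25^1≡25, 25^2≡1. Order = 2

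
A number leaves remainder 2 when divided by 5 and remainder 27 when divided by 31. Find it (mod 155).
M = 5 × 31 = 155. M₁ = 31, y₁ ≡ 1 (mod 5). M₂ = 5, y₂ ≡ 25 (mod 31). m = 2×31×1 + 27×5×25 ≡ 27 (mod 155)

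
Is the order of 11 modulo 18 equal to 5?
No, the actual order is 6, not 5.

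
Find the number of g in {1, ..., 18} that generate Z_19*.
Number of primitive roots mod 19 = φ(18) = 6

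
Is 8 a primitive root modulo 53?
p - 1 = 52 has prime divisors 2, 13. Check 8^(52/q) mod 53 for each: 8^(52/2) = 8^26 ≡ 52, 8^(52/13) = 8^4 ≡ 15 (mod 53). None of these is 1, so 8 has order 52 = φ(53), so it is a primitive root mod 53.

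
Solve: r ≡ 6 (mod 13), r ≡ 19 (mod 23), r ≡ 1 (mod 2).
M = 13 × 23 × 2 = 598. M₁ = 46, y₁ ≡ 2 (mod 13). M₂ = 26, y₂ ≡ 8 (mod 23). M₃ = 299, y₃ ≡ 1 (mod 2). r = 6×46×2 + 19×26×8 + 1×299×1 ≡ 19 (mod 598)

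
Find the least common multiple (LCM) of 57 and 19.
57

First find GCD(57, 19) using the Euclidean algorithm:
57 = 3 × 19 + 0
GCD(57, 19) = 19

LCM formula: LCM(a, b) = (a × b) / GCD(a, b)
LCM(57, 19) = (57 × 19) / 19
LCM(57, 19) = 1083 / 19
LCM(57, 19) = 57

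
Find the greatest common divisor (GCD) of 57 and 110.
1

Using the Euclidean algorithm:
57 = 0 × 110 + 57
110 = 1 × 57 + 53
57 = 1 × 53 + 4
53 = 13 × 4 + 1
4 = 4 × 1 + 0

GCD(57, 110) = 1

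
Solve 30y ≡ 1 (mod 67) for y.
38

Using Extended Euclidean Algorithm:
gcd(30, 67) = 1
Bezout coefficients: 30 × -29 + 67 × 13 = 1
So 30 × -29 ≡ 1 (mod 67)
The inverse is -29 mod 67 = 38
Verification: 30 × 38 = 1140 = 17 × 67 + 1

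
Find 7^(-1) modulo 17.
5

Using Extended Euclidean Algorithm:
gcd(7, 17) = 1
Bezout coefficients: 7 × 5 + 17 × -2 = 1
So 7 × 5 ≡ 1 (mod 17)
The inverse is 5 mod 17 = 5
Verification: 7 × 5 = 35 = 2 × 17 + 1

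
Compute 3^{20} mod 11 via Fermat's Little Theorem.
1

By Fermat's Little Theorem, a^(p-1) ≡ 1 (mod p) for prime p and gcd(a, p) = 1
Here p = 11, so 3^10 ≡ 1 (mod 11)
We can reduce the exponent: 20 mod 10 = 0
So 3^20 ≡ 3^0 (mod 11)
Computing: 3^0 mod 11 = 1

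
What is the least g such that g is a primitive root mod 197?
p - 1 = 196 has prime divisors 2, 7. h is a primitive root mod 197 iff h^(196/q) ≢ 1 (mod 197) for each such q.
h = 2: 2^98 ≡ 196, 2^28 ≡ 104 (mod 197); none is 1, so 2 has order 196 and is a primitive root.
The smallest primitive root mod 197 is g = 2.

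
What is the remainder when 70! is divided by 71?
By Wilson's theorem, (70)! ≡ -1 ≡ 70 (mod 71)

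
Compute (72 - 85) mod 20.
7

(72 - 85) = -13
-13 mod 20 = 7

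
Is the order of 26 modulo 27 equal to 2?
Yes, ord_27(26) = 2.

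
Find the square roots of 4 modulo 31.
The square roots of 4 mod 31 are 2 and 29. Verify: 2² = 4 ≡ 4 (mod 31)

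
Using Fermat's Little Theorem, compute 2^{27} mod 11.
7

By Fermat's Little Theorem, a^(p-1) ≡ 1 (mod p) for prime p and gcd(a, p) = 1
Here p = 11, so 2^10 ≡ 1 (mod 11)
We can reduce the exponent: 27 mod 10 = 7
So 2^27 ≡ 2^7 (mod 11)
Computing: 2^7 mod 11 = 7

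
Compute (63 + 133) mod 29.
22

(63 + 133) = 196
196 mod 29 = 22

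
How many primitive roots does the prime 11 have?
Number of primitive roots mod 11 = φ(10) = 4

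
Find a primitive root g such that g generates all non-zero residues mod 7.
p - 1 = 6 has prime divisors 2, 3. h is a primitive root mod 7 iff h^(6/q) ≢ 1 (mod 7) for each such q.
h = 2: 2^3 ≡ 1, 2^2 ≡ 4 (mod 7); 2^3 ≡ 1, so not a primitive root.
h = 3: 3^3 ≡ 6, 3^2 ≡ 2 (mod 7); none is 1, so 3 has order 6 and is a primitive root.
The smallest primitive root mod 7 is g = 3.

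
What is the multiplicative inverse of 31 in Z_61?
31^(-1) ≡ 2 (mod 61). Verification: 31 × 2 = 62 ≡ 1 (mod 61)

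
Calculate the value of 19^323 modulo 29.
Using Fermat: 19^{28} ≡ 1 (mod 29). 323 ≡ 15 (mod 28). So 19^{323} ≡ 19^{15} ≡ 10 (mod 29)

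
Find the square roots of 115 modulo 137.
The square roots of 115 mod 137 are 72 and 65. Verify: 72² = 5184 ≡ 115 (mod 137)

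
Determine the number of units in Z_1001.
720

Prime factorization: 1001 = 7 × 11 × 13
Using the formula φ(n) = n × Π(1 - 1/p) for each prime factor p:
φ(1001) = 1001 × (1 - 1/7) × (1 - 1/11) × (1 - 1/13)
φ(1001) = 720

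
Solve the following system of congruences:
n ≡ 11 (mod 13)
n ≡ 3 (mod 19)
193

Using the Chinese Remainder Theorem:
M = product of moduli = 247
For equation 1: M_1 = 19, 19 ≡ 6 (mod 13), inverse of 19 mod 13 is 11 (check: 6 × 11 = 66 ≡ 1 (mod 13))
For equation 2: M_2 = 13, 13 ≡ 13 (mod 19), inverse of 13 mod 19 is 3 (check: 13 × 3 = 39 ≡ 1 (mod 19))
Combine: n ≡ Σ r_i×M_i×(M_i⁻¹ mod m_i) = 11×19×11 + 3×13×3 = 2299 + 117 = 2416
2416 mod 247 = 193
n ≡ 193 (mod 247)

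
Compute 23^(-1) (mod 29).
23^(-1) ≡ 24 (mod 29). Verification: 23 × 24 = 552 ≡ 1 (mod 29)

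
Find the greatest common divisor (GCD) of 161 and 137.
1

Using the Euclidean algorithm:
161 = 1 × 137 + 24
137 = 5 × 24 + 17
24 = 1 × 17 + 7
17 = 2 × 7 + 3
7 = 2 × 3 + 1
3 = 3 × 1 + 0

GCD(161, 137) = 1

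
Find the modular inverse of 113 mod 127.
113^(-1) ≡ 9 (mod 127). Verification: 113 × 9 = 1017 ≡ 1 (mod 127)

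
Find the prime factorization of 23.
23

Divide by primes starting from smallest:
23 ÷ 23 = 1

23 = 23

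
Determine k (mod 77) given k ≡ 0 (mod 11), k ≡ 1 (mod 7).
22

Using the Chinese Remainder Theorem:
M = product of moduli = 77
For equation 1: M_1 = 7, 7 ≡ 7 (mod 11), inverse of 7 mod 11 is 8 (check: 7 × 8 = 56 ≡ 1 (mod 11))
For equation 2: M_2 = 11, 11 ≡ 4 (mod 7), inverse of 11 mod 7 is 2 (check: 4 × 2 = 8 ≡ 1 (mod 7))
Combine: k ≡ Σ r_i×M_i×(M_i⁻¹ mod m_i) = 0×7×8 + 1×11×2 = 0 + 22 = 22
22 mod 77 = 22
k ≡ 22 (mod 77)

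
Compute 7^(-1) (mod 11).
7^(-1) ≡ 8 (mod 11). Verification: 7 × 8 = 56 ≡ 1 (mod 11)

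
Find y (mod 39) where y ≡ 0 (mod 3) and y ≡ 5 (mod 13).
M = 3 × 13 = 39. M₁ = 13, y₁ ≡ 1 (mod 3). M₂ = 3, y₂ ≡ 9 (mod 13). y = 0×13×1 + 5×3×9 ≡ 18 (mod 39)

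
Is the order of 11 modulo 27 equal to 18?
Yes, ord_27(11) = 18.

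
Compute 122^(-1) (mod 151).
122^(-1) ≡ 26 (mod 151). Verification: 122 × 26 = 3172 ≡ 1 (mod 151)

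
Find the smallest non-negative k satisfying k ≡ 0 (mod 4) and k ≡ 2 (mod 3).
M = 4 × 3 = 12. M₁ = 3, y₁ ≡ 3 (mod 4). M₂ = 4, y₂ ≡ 1 (mod 3). k = 0×3×3 + 2×4×1 ≡ 8 (mod 12)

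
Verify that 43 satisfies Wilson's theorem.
(42)! mod 43 = 42. Since this equals -1 (mod 43), Wilson confirms 43 is prime.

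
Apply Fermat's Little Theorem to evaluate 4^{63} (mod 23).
9

By Fermat's Little Theorem, a^(p-1) ≡ 1 (mod p) for prime p and gcd(a, p) = 1
Here p = 23, so 4^22 ≡ 1 (mod 23)
We can reduce the exponent: 63 mod 22 = 19
So 4^63 ≡ 4^19 (mod 23)
Computing: 4^19 mod 23 = 9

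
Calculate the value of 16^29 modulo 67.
Using repeated squaring. 29 = 16 + 8 + 4 + 1 (binary 11101). Repeated squaring mod 67: 16^1 ≡ 16; 16^2 ≡ 16² = 256 ≡ 55; 16^4 ≡ 55² = 3025 ≡ 10; 16^8 ≡ 10² = 100 ≡ 33; 16^16 ≡ 33² = 1089 ≡ 17. Multiply: 16^29 = 16^16 × 16^8 × 16^4 × 16^1 ≡ 17 × 33 × 10 × 16 (mod 67): 17 × 33 = 561 ≡ 25; 25 × 10 = 250 ≡ 49; 49 × 16 = 784 ≡ 47. So 16^29 ≡ 47 (mod 67).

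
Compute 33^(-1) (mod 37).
33^(-1) ≡ 9 (mod 37). Verification: 33 × 9 = 297 ≡ 1 (mod 37)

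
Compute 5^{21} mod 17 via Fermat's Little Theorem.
14

By Fermat's Little Theorem, a^(p-1) ≡ 1 (mod p) for prime p and gcd(a, p) = 1
Here p = 17, so 5^16 ≡ 1 (mod 17)
We can reduce the exponent: 21 mod 16 = 5
So 5^21 ≡ 5^5 (mod 17)
Computing: 5^5 mod 17 = 14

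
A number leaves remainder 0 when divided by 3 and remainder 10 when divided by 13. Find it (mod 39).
M = 3 × 13 = 39. M₁ = 13, y₁ ≡ 1 (mod 3). M₂ = 3, y₂ ≡ 9 (mod 13). n = 0×13×1 + 10×3×9 ≡ 36 (mod 39)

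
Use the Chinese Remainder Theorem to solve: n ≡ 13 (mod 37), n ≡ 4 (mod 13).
420

Using the Chinese Remainder Theorem:
M = product of moduli = 481
For equation 1: M_1 = 13, 13 ≡ 13 (mod 37), inverse of 13 mod 37 is 20 (check: 13 × 20 = 260 ≡ 1 (mod 37))
For equation 2: M_2 = 37, 37 ≡ 11 (mod 13), inverse of 37 mod 13 is 6 (check: 11 × 6 = 66 ≡ 1 (mod 13))
Combine: n ≡ Σ r_i×M_i×(M_i⁻¹ mod m_i) = 13×13×20 + 4×37×6 = 3380 + 888 = 4268
4268 mod 481 = 420
n ≡ 420 (mod 481)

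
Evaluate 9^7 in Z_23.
7 = 4 + 2 + 1 (binary 111). Repeated squaring mod 23: 9^1 ≡ 9; 9^2 ≡ 9² = 81 ≡ 12; 9^4 ≡ 12² = 144 ≡ 6. Multiply: 9^7 = 9^4 × 9^2 × 9^1 ≡ 6 × 12 × 9 (mod 23): 6 × 12 = 72 ≡ 3; 3 × 9 = 27 ≡ 4. So 9^7 ≡ 4 (mod 23).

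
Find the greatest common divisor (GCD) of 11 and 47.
1

Using the Euclidean algorithm:
11 = 0 × 47 + 11
47 = 4 × 11 + 3
11 = 3 × 3 + 2
3 = 1 × 2 + 1
2 = 2 × 1 + 0

GCD(11, 47) = 1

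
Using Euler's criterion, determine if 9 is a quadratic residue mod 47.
By Euler's criterion: 9^{23} ≡ 1 (mod 47). Since this equals 1, 9 is a QR.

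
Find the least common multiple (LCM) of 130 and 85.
2210

First find GCD(130, 85) using the Euclidean algorithm:
130 = 1 × 85 + 45
85 = 1 × 45 + 40
45 = 1 × 40 + 5
40 = 8 × 5 + 0
GCD(130, 85) = 5

LCM formula: LCM(a, b) = (a × b) / GCD(a, b)
LCM(130, 85) = (130 × 85) / 5
LCM(130, 85) = 11050 / 5
LCM(130, 85) = 2210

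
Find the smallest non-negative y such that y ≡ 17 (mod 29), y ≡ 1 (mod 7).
162

Using the Chinese Remainder Theorem:
M = product of moduli = 203
For equation 1: M_1 = 7, 7 ≡ 7 (mod 29), inverse of 7 mod 29 is 25 (check: 7 × 25 = 175 ≡ 1 (mod 29))
For equation 2: M_2 = 29, 29 ≡ 1 (mod 7), inverse of 29 mod 7 is 1 (check: 1 × 1 = 1 ≡ 1 (mod 7))
Combine: y ≡ Σ r_i×M_i×(M_i⁻¹ mod m_i) = 17×7×25 + 1×29×1 = 2975 + 29 = 3004
3004 mod 203 = 162
y ≡ 162 (mod 203)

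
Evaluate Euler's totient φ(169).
156

Prime factorization: 169 = 13^2
Using the formula φ(n) = n × Π(1 - 1/p) for each prime factor p:
φ(169) = 169 × (1 - 1/13)
φ(169) = 156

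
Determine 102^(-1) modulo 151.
102^(-1) ≡ 114 (mod 151). Verification: 102 × 114 = 11628 ≡ 1 (mod 151)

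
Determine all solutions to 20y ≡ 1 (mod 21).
20

Since gcd(20, 21) = 1 divides 1, a solution exists.
Multiply both sides by the inverse of 20 mod 21:
  20^(-1) mod 21 = 20
  x ≡ 20 × 1 ≡ 20 ≡ 20 (mod 21)
Verification: 20 × 20 = 400 = 19 × 21 + 1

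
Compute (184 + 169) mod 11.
1

(184 + 169) = 353
353 mod 11 = 1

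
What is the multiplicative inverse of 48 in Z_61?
14

Using Extended Euclidean Algorithm:
gcd(48, 61) = 1
Bezout coefficients: 48 × 14 + 61 × -11 = 1
So 48 × 14 ≡ 1 (mod 61)
The inverse is 14 mod 61 = 14
Verification: 48 × 14 = 672 = 11 × 61 + 1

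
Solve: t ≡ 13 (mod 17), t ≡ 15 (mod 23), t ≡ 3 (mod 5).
M = 17 × 23 × 5 = 1955. M₁ = 115, y₁ ≡ 4 (mod 17). M₂ = 85, y₂ ≡ 13 (mod 23). M₃ = 391, y₃ ≡ 1 (mod 5). t = 13×115×4 + 15×85×13 + 3×391×1 ≡ 268 (mod 1955)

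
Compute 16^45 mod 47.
Using repeated squaring. 45 = 32 + 8 + 4 + 1 (binary 101101). Repeated squaring mod 47: 16^1 ≡ 16; 16^2 ≡ 16² = 256 ≡ 21; 16^4 ≡ 21² = 441 ≡ 18; 16^8 ≡ 18² = 324 ≡ 42; 16^16 ≡ 42² = 1764 ≡ 25; 16^32 ≡ 25² = 625 ≡ 14. Multiply: 16^45 = 16^32 × 16^8 × 16^4 × 16^1 ≡ 14 × 42 × 18 × 16 (mod 47): 14 × 42 = 588 ≡ 24; 24 × 18 = 432 ≡ 9; 9 × 16 = 144 ≡ 3. So 16^45 ≡ 3 (mod 47).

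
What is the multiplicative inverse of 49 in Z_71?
29

Using Extended Euclidean Algorithm:
gcd(49, 71) = 1
Bezout coefficients: 49 × 29 + 71 × -20 = 1
So 49 × 29 ≡ 1 (mod 71)
The inverse is 29 mod 71 = 29
Verification: 49 × 29 = 1421 = 20 × 71 + 1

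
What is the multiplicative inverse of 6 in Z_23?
4

Using Extended Euclidean Algorithm:
gcd(6, 23) = 1
Bezout coefficients: 6 × 4 + 23 × -1 = 1
So 6 × 4 ≡ 1 (mod 23)
The inverse is 4 mod 23 = 4
Verification: 6 × 4 = 24 = 1 × 23 + 1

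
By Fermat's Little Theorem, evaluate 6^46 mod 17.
By Fermat: 6^{16} ≡ 1 (mod 17). 46 = 2×16 + 14. So 6^{46} ≡ 6^{14} ≡ 9 (mod 17)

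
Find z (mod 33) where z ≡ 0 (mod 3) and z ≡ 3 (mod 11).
M = 3 × 11 = 33. M₁ = 11, y₁ ≡ 2 (mod 3). M₂ = 3, y₂ ≡ 4 (mod 11). z = 0×11×2 + 3×3×4 ≡ 3 (mod 33)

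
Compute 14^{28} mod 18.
4

Using successive squaring:
Binary expansion of 28: 11100
Powers of 14 mod 18 (each is the square of the previous):
  14^1 ≡ 14 (mod 18)
  14^2 ≡ 14² = 196 ≡ 16 (mod 18)
  14^4 ≡ 16² = 256 ≡ 4 (mod 18)
  14^8 ≡ 4² = 16 ≡ 16 (mod 18)
  14^16 ≡ 16² = 256 ≡ 4 (mod 18)
28 = 16 + 8 + 4, so 14^28 = 14^16 × 14^8 × 14^4 ≡ 4 × 16 × 4 (mod 18)
Multiplying step by step:
  4 × 16 = 64 ≡ 10 (mod 18)
  10 × 4 = 40 ≡ 4 (mod 18)
Result: 14^28 ≡ 4 (mod 18)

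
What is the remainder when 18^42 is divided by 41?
Using Fermat: 18^{40} ≡ 1 (mod 41). 42 ≡ 2 (mod 40). So 18^{42} ≡ 18^{2} ≡ 37 (mod 41)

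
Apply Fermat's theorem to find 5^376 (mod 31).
By Fermat: 5^{30} ≡ 1 (mod 31). 376 ≡ 16 (mod 30). So 5^{376} ≡ 5^{16} ≡ 5 (mod 31)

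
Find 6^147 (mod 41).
Using Fermat: 6^{40} ≡ 1 (mod 41). 147 ≡ 27 (mod 40). So 6^{147} ≡ 6^{27} ≡ 12 (mod 41)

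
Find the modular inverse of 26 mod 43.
26^(-1) ≡ 5 (mod 43). Verification: 26 × 5 = 130 ≡ 1 (mod 43)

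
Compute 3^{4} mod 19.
5

Using successive squaring:
Binary expansion of 4: 100
Powers of 3 mod 19 (each is the square of the previous):
  3^1 ≡ 3 (mod 19)
  3^2 ≡ 3² = 9 ≡ 9 (mod 19)
  3^4 ≡ 9² = 81 ≡ 5 (mod 19)
4 is a power of 2, so 3^4 is the last square: ≡ 5 (mod 19)
Result: 3^4 ≡ 5 (mod 19)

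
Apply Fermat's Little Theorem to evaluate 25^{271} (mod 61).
25

By Fermat's Little Theorem, a^(p-1) ≡ 1 (mod p) for prime p and gcd(a, p) = 1
Here p = 61, so 25^60 ≡ 1 (mod 61)
We can reduce the exponent: 271 mod 60 = 31
So 25^271 ≡ 25^31 (mod 61)
Computing: 25^31 mod 61 = 25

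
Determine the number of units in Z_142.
70

Prime factorization: 142 = 2 × 71
Using the formula φ(n) = n × Π(1 - 1/p) for each prime factor p:
φ(142) = 142 × (1 - 1/2) × (1 - 1/71)
φ(142) = 70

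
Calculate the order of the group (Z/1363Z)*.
1288

Prime factorization: 1363 = 29 × 47
Using the formula φ(n) = n × Π(1 - 1/p) for each prime factor p:
φ(1363) = 1363 × (1 - 1/29) × (1 - 1/47)
φ(1363) = 1288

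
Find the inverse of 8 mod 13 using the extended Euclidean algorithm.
Extended GCD: 8(5) + 13(-3) = 1. So 8^(-1) ≡ 5 ≡ 5 (mod 13). Verify: 8 × 5 = 40 ≡ 1 (mod 13)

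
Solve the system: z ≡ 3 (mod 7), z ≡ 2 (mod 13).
M = 7 × 13 = 91. M₁ = 13, y₁ ≡ 6 (mod 7). M₂ = 7, y₂ ≡ 2 (mod 13). z = 3×13×6 + 2×7×2 ≡ 80 (mod 91)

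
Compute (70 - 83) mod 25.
12

(70 - 83) = -13
-13 mod 25 = 12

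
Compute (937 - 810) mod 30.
7

(937 - 810) = 127
127 mod 30 = 7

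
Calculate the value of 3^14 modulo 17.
Using repeated squaring. 14 = 8 + 4 + 2 (binary 1110). Repeated squaring mod 17: 3^1 ≡ 3; 3^2 ≡ 3² = 9 ≡ 9; 3^4 ≡ 9² = 81 ≡ 13; 3^8 ≡ 13² = 169 ≡ 16. Multiply: 3^14 = 3^8 × 3^4 × 3^2 ≡ 16 × 13 × 9 (mod 17): 16 × 13 = 208 ≡ 4; 4 × 9 = 36 ≡ 2. So 3^14 ≡ 2 (mod 17).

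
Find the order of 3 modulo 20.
Powers of 3 mod 20: 3^1≡3, 3^2≡9, 3^3≡7, 3^4≡1. Order = 4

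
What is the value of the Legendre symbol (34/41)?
(34/41) = 34^{20} mod 41 = -1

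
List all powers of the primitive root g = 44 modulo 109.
g^1, g^2, ..., g^{108} mod 109: {44, 83, 55, 22, 96, 82, 11, 48, 41, 60, 24, 75, 30, 12, 92, 15, 6, 46, 62, 3, 23, 31, 56, 66, 70, 28, 33, 35, 14, 71, 72, 7, 90, 36, 58, 45, 18, 29, 77, 9, 69, 93, 59, 89, 101, 84, 99, 105, 42, 104, 107, 21, 52, 108, 65, 26, 54, 87, 13, 27, 98, 61, 68, 49, 85, 34, 79, 97, 17, 94, 103, 63, 47, 106, 86, 78, 53, 43, 39, 81, 76, 74, 95, 38, 37, 102, 19, 73, 51, 64, 91, 80, 32, 100, 40, 16, 50, 20, 8, 25, 10, 4, 67, 5, 2, 88, 57, 1}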